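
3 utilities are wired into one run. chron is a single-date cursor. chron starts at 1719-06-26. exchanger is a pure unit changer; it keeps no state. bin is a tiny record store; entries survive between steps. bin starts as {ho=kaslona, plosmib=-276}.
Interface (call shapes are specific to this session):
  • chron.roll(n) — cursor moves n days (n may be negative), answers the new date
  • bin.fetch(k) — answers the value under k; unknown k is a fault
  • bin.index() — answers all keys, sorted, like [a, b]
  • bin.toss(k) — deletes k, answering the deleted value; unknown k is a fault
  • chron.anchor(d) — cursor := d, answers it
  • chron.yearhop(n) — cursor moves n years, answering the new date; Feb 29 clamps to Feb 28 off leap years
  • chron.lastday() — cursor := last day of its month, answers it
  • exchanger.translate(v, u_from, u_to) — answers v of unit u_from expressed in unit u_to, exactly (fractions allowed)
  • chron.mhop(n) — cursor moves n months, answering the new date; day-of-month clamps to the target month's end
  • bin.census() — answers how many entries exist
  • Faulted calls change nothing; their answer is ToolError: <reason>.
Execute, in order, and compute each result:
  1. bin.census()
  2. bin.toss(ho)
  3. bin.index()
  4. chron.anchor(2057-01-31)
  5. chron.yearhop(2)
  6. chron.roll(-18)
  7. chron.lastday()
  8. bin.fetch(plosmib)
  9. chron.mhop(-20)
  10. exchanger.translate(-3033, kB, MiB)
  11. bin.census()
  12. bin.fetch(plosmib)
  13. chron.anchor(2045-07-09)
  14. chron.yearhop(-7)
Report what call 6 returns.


Answer: 2059-01-13

Derivation:
% 1. bin.census() => 2
% 2. bin.toss(k→ho) => kaslona
% 3. bin.index() => [plosmib]
% 4. chron.anchor(d→2057-01-31) => 2057-01-31
% 5. chron.yearhop(n→2) => 2059-01-31
% 6. chron.roll(n→-18) => 2059-01-13
% 7. chron.lastday() => 2059-01-31
% 8. bin.fetch(k→plosmib) => -276
% 9. chron.mhop(n→-20) => 2057-05-31
% 10. exchanger.translate(v→-3033, u_from→kB, u_to→MiB) => -379125/131072
% 11. bin.census() => 1
% 12. bin.fetch(k→plosmib) => -276
% 13. chron.anchor(d→2045-07-09) => 2045-07-09
% 14. chron.yearhop(n→-7) => 2038-07-09


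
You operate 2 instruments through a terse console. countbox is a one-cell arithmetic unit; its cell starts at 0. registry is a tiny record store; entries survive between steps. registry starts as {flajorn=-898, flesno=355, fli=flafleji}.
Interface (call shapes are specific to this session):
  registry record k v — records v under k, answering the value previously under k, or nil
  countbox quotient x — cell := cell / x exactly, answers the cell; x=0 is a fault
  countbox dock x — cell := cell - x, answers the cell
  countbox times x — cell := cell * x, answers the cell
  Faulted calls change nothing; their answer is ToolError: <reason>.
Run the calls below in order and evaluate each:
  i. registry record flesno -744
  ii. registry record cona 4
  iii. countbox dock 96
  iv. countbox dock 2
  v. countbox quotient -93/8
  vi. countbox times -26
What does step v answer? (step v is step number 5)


Answer: 784/93

Derivation:
// 1. registry record(k: flesno, v: -744) -> 355
// 2. registry record(k: cona, v: 4) -> nil
// 3. countbox dock(x: 96) -> -96
// 4. countbox dock(x: 2) -> -98
// 5. countbox quotient(x: -93/8) -> 784/93
// 6. countbox times(x: -26) -> -20384/93


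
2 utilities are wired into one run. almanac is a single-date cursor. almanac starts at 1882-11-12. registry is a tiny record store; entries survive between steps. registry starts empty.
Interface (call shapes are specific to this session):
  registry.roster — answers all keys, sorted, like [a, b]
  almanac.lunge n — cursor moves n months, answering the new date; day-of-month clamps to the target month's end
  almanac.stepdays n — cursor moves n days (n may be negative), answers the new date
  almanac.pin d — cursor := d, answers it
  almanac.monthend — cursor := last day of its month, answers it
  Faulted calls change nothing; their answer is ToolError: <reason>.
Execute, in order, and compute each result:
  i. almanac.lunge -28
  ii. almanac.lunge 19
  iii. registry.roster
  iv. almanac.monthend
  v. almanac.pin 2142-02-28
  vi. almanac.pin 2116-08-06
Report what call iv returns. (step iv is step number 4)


I invoke lunge(n=-28), giving 1880-07-12.
Next I call lunge(n=19): 1882-02-12.
Next I call roster, giving [].
Now I run monthend(), giving 1882-02-28.
Using pin(d=2142-02-28), and get 2142-02-28.
I call pin(d=2116-08-06): 2116-08-06.

Answer: 1882-02-28


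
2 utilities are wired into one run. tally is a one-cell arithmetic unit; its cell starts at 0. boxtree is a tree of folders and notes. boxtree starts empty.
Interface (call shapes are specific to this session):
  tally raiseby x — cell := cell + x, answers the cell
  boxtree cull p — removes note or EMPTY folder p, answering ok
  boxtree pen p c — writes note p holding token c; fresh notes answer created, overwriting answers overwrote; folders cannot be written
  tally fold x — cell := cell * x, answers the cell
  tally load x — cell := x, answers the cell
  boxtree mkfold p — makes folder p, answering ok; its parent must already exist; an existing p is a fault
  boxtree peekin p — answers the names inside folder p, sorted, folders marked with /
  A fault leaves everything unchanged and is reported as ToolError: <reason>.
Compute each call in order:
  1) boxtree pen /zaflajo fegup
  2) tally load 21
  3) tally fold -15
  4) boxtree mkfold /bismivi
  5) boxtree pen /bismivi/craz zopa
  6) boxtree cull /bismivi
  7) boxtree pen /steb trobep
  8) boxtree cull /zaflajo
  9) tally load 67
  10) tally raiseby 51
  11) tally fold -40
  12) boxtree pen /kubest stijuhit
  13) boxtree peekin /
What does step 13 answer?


>>> boxtree pen p→/zaflajo c→fegup
= created
>>> tally load x→21
= 21
>>> tally fold x→-15
= -315
>>> boxtree mkfold p→/bismivi
= ok
>>> boxtree pen p→/bismivi/craz c→zopa
= created
>>> boxtree cull p→/bismivi
= ToolError: not empty
>>> boxtree pen p→/steb c→trobep
= created
>>> boxtree cull p→/zaflajo
= ok
>>> tally load x→67
= 67
>>> tally raiseby x→51
= 118
>>> tally fold x→-40
= -4720
>>> boxtree pen p→/kubest c→stijuhit
= created
>>> boxtree peekin p→/
= [bismivi/, kubest, steb]

Answer: [bismivi/, kubest, steb]


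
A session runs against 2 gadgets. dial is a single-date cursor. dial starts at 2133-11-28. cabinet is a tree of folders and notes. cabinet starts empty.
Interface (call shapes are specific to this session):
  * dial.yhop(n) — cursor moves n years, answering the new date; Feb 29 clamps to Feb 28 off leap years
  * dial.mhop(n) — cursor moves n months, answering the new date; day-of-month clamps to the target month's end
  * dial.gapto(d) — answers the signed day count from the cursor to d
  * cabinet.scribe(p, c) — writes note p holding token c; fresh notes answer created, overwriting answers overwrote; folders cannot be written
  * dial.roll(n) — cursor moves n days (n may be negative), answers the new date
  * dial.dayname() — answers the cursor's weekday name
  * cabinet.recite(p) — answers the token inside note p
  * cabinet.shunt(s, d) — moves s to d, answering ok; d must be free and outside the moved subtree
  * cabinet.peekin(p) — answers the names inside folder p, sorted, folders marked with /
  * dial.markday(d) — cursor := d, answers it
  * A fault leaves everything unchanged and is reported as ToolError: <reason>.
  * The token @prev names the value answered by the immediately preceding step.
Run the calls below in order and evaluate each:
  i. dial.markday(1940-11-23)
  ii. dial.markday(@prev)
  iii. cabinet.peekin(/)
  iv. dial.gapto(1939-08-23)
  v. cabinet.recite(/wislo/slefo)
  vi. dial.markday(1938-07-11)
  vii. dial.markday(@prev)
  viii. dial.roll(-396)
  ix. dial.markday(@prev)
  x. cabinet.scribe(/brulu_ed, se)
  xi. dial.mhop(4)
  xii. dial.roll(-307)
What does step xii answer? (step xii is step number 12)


# dial.markday(d='1940-11-23') == 1940-11-23
# dial.markday(d='@prev') == 1940-11-23
# cabinet.peekin(p='/') == []
# dial.gapto(d='1939-08-23') == -458
# cabinet.recite(p='/wislo/slefo') == ToolError: not found
# dial.markday(d='1938-07-11') == 1938-07-11
# dial.markday(d='@prev') == 1938-07-11
# dial.roll(n='-396') == 1937-06-10
# dial.markday(d='@prev') == 1937-06-10
# cabinet.scribe(p='/brulu_ed', c='se') == created
# dial.mhop(n='4') == 1937-10-10
# dial.roll(n='-307') == 1936-12-07

Answer: 1936-12-07


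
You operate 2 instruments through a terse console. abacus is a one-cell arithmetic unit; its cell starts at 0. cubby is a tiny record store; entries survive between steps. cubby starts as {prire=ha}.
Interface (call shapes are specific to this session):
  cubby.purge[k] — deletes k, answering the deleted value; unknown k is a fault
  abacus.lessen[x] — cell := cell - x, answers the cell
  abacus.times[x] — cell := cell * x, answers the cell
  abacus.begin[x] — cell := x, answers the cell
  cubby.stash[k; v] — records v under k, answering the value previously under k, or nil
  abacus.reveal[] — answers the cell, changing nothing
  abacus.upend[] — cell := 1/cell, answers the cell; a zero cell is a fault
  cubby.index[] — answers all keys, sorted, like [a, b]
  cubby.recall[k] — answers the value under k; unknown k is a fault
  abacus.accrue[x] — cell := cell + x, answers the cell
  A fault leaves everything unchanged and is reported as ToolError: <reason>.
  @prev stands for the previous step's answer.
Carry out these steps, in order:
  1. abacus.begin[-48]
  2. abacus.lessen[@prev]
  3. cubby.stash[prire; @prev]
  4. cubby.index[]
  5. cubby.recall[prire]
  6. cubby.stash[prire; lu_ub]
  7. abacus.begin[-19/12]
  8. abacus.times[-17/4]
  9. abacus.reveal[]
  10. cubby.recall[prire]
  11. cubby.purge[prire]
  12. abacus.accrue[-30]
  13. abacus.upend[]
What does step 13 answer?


Answer: -48/1117

Derivation:
$ abacus.begin x=-48
:: -48
$ abacus.lessen x=@prev
:: 0
$ cubby.stash k=prire v=@prev
:: ha
$ cubby.index
:: [prire]
$ cubby.recall k=prire
:: 0
$ cubby.stash k=prire v=lu_ub
:: 0
$ abacus.begin x=-19/12
:: -19/12
$ abacus.times x=-17/4
:: 323/48
$ abacus.reveal
:: 323/48
$ cubby.recall k=prire
:: lu_ub
$ cubby.purge k=prire
:: lu_ub
$ abacus.accrue x=-30
:: -1117/48
$ abacus.upend
:: -48/1117


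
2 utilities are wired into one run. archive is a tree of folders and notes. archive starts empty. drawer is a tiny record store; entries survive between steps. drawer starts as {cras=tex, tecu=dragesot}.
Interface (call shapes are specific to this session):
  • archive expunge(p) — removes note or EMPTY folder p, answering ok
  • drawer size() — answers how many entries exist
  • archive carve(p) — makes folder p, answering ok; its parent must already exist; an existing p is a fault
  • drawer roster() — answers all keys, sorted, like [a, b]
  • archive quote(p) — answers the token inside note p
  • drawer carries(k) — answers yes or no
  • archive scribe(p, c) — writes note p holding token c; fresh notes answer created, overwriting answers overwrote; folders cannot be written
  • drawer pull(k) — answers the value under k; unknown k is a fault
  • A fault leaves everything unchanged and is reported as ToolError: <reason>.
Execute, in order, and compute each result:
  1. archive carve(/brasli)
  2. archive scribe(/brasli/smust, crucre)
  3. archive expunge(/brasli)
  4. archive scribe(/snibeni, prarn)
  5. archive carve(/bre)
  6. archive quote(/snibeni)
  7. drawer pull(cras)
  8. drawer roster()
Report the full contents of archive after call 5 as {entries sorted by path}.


I call archive carve passing p=/brasli: ok.
Using archive scribe passing p=/brasli/smust, c=crucre, → created.
I use archive expunge passing p=/brasli, and observe ToolError: not empty.
Calling archive scribe passing p=/snibeni, c=prarn, and get created.
Then archive carve passing p=/bre, and observe ok.
I use archive quote passing p=/snibeni, which returns prarn.
I use drawer pull passing k=cras, and get tex.
Using drawer roster(), — result: [cras, tecu].

Answer: {brasli/, brasli/smust=crucre, bre/, snibeni=prarn}


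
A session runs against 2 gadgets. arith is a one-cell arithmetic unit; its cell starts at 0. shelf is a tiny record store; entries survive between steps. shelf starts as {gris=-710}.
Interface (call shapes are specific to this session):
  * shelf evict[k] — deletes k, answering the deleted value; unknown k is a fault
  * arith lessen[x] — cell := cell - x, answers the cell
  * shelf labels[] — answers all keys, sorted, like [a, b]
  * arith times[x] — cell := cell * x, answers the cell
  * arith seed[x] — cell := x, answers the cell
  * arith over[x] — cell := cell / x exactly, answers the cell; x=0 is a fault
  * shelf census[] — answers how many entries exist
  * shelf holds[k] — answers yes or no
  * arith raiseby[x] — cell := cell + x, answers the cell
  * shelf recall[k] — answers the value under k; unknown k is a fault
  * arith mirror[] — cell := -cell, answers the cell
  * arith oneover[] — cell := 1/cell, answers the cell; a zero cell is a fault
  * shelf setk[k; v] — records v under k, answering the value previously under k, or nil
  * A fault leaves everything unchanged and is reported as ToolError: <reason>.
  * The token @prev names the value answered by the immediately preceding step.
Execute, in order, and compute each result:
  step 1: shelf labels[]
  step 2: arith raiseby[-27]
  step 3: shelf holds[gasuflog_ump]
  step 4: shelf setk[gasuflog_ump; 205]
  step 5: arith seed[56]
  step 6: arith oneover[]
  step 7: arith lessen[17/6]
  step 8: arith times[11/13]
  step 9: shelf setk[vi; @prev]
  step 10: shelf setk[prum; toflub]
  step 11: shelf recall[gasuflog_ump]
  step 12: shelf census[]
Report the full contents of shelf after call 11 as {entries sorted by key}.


Answer: {gasuflog_ump=205, gris=-710, prum=toflub, vi=-5203/2184}

Derivation:
==> shelf labels()
<== [gris]
==> arith raiseby(-27)
<== -27
==> shelf holds(gasuflog_ump)
<== no
==> shelf setk(gasuflog_ump, 205)
<== nil
==> arith seed(56)
<== 56
==> arith oneover()
<== 1/56
==> arith lessen(17/6)
<== -473/168
==> arith times(11/13)
<== -5203/2184
==> shelf setk(vi, @prev)
<== nil
==> shelf setk(prum, toflub)
<== nil
==> shelf recall(gasuflog_ump)
<== 205
==> shelf census()
<== 4


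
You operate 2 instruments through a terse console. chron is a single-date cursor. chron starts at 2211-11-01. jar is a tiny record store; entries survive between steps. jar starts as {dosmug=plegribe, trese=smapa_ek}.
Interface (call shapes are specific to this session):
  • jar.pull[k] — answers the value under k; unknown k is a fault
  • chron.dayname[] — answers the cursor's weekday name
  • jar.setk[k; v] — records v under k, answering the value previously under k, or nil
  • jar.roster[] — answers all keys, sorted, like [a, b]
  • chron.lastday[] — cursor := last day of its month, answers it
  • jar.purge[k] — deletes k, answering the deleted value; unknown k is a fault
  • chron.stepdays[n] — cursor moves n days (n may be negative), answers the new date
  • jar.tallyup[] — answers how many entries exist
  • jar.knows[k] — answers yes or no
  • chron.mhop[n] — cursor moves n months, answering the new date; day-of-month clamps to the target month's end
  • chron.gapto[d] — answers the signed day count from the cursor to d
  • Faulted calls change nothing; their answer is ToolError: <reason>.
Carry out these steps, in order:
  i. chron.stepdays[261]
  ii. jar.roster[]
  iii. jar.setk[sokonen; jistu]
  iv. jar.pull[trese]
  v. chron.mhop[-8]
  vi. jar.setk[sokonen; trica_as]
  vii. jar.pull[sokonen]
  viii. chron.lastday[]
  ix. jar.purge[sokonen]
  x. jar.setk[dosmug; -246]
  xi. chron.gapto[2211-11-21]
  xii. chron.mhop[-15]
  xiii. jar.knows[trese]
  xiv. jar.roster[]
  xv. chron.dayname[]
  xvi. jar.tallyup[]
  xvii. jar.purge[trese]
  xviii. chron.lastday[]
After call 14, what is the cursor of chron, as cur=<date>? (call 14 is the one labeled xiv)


Answer: cur=2210-08-30

Derivation:
# 1. stepdays(n='261') ~> 2212-07-19
# 2. roster() ~> [dosmug, trese]
# 3. setk(k='sokonen', v='jistu') ~> nil
# 4. pull(k='trese') ~> smapa_ek
# 5. mhop(n='-8') ~> 2211-11-19
# 6. setk(k='sokonen', v='trica_as') ~> jistu
# 7. pull(k='sokonen') ~> trica_as
# 8. lastday() ~> 2211-11-30
# 9. purge(k='sokonen') ~> trica_as
# 10. setk(k='dosmug', v='-246') ~> plegribe
# 11. gapto(d='2211-11-21') ~> -9
# 12. mhop(n='-15') ~> 2210-08-30
# 13. knows(k='trese') ~> yes
# 14. roster() ~> [dosmug, trese]
# 15. dayname() ~> Thursday
# 16. tallyup() ~> 2
# 17. purge(k='trese') ~> smapa_ek
# 18. lastday() ~> 2210-08-31


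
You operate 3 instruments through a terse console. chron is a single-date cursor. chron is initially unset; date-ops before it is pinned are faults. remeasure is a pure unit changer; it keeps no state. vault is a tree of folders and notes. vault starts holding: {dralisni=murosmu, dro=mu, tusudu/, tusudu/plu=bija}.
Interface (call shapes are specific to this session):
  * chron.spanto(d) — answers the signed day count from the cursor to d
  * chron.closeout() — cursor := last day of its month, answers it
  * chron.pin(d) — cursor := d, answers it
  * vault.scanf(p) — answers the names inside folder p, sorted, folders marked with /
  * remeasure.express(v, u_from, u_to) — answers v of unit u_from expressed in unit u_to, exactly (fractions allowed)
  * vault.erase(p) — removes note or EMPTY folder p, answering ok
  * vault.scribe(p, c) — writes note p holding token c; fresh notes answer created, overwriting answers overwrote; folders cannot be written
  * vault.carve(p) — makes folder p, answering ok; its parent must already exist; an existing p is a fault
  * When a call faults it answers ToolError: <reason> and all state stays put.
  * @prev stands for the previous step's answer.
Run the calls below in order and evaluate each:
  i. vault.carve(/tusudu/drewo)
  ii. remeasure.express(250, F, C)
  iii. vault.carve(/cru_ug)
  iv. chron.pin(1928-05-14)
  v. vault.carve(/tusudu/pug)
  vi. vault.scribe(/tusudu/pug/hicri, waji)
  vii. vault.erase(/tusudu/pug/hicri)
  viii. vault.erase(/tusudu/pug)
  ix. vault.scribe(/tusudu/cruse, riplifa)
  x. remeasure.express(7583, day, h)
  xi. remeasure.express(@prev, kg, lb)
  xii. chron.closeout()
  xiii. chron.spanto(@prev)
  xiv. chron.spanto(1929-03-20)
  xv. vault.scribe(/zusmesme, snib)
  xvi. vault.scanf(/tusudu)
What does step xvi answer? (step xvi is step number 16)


CALL carve[p='/tusudu/drewo']
RET  ok
CALL express[v='250'; u_from='F'; u_to='C']
RET  1090/9
CALL carve[p='/cru_ug']
RET  ok
CALL pin[d='1928-05-14']
RET  1928-05-14
CALL carve[p='/tusudu/pug']
RET  ok
CALL scribe[p='/tusudu/pug/hicri'; c='waji']
RET  created
CALL erase[p='/tusudu/pug/hicri']
RET  ok
CALL erase[p='/tusudu/pug']
RET  ok
CALL scribe[p='/tusudu/cruse'; c='riplifa']
RET  created
CALL express[v='7583'; u_from='day'; u_to='h']
RET  181992
CALL express[v='@prev'; u_from='kg'; u_to='lb']
RET  18199200000000/45359237
CALL closeout[]
RET  1928-05-31
CALL spanto[d='@prev']
RET  0
CALL spanto[d='1929-03-20']
RET  293
CALL scribe[p='/zusmesme'; c='snib']
RET  created
CALL scanf[p='/tusudu']
RET  [cruse, drewo/, plu]

Answer: [cruse, drewo/, plu]


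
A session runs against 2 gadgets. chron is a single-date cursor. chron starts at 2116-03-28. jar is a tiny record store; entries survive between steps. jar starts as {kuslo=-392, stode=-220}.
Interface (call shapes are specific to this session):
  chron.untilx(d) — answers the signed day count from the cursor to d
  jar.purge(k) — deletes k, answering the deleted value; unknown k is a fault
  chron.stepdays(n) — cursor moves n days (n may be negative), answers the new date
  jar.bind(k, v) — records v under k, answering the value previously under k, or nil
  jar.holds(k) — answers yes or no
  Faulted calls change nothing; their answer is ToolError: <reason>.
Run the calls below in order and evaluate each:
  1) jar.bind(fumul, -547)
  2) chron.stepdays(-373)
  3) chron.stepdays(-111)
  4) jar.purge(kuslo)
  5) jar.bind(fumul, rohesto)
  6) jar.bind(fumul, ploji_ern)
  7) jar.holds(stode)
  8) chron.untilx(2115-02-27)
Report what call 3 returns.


Next I call jar.bind(k→fumul, v→-547), and see nil.
Invoking chron.stepdays(n→-373), — result: 2115-03-21.
Next I call chron.stepdays(n→-111), which returns 2114-11-30.
Then jar.purge(k→kuslo), — result: -392.
I use jar.bind(k→fumul, v→rohesto), yielding -547.
Invoking jar.bind(k→fumul, v→ploji_ern), and get rohesto.
Then jar.holds(k→stode), and observe yes.
I call chron.untilx(d→2115-02-27): 89.

Answer: 2114-11-30


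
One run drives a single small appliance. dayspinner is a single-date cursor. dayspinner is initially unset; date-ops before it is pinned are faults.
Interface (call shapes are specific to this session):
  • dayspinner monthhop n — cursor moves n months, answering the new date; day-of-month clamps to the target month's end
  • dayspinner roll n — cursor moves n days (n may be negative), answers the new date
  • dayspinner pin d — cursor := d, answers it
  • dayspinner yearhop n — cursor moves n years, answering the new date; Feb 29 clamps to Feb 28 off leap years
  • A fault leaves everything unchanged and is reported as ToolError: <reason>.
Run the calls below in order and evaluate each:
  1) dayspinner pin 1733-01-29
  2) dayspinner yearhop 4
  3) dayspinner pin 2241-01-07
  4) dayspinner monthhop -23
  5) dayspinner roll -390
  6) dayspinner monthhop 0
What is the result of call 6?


Answer: 2238-01-13

Derivation:
! 1. dayspinner pin(d→1733-01-29) -> 1733-01-29
! 2. dayspinner yearhop(n→4) -> 1737-01-29
! 3. dayspinner pin(d→2241-01-07) -> 2241-01-07
! 4. dayspinner monthhop(n→-23) -> 2239-02-07
! 5. dayspinner roll(n→-390) -> 2238-01-13
! 6. dayspinner monthhop(n→0) -> 2238-01-13


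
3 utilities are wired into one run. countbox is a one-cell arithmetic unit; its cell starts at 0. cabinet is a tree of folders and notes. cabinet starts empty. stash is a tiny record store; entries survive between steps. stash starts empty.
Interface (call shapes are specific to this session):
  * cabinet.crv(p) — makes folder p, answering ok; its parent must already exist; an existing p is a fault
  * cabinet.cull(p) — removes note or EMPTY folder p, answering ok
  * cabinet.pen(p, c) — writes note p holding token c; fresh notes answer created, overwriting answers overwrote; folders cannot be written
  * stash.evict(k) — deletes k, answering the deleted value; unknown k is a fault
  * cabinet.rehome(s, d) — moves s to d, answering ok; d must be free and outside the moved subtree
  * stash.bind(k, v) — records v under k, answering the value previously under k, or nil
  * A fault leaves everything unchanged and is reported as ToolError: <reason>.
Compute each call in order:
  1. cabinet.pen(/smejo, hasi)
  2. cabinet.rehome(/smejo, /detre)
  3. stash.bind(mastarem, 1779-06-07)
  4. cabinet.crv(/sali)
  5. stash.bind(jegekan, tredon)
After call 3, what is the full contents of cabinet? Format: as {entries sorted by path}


Answer: {detre=hasi}

Derivation:
>>> cabinet.pen p→/smejo c→hasi
  created
>>> cabinet.rehome s→/smejo d→/detre
  ok
>>> stash.bind k→mastarem v→1779-06-07
  nil
>>> cabinet.crv p→/sali
  ok
>>> stash.bind k→jegekan v→tredon
  nil


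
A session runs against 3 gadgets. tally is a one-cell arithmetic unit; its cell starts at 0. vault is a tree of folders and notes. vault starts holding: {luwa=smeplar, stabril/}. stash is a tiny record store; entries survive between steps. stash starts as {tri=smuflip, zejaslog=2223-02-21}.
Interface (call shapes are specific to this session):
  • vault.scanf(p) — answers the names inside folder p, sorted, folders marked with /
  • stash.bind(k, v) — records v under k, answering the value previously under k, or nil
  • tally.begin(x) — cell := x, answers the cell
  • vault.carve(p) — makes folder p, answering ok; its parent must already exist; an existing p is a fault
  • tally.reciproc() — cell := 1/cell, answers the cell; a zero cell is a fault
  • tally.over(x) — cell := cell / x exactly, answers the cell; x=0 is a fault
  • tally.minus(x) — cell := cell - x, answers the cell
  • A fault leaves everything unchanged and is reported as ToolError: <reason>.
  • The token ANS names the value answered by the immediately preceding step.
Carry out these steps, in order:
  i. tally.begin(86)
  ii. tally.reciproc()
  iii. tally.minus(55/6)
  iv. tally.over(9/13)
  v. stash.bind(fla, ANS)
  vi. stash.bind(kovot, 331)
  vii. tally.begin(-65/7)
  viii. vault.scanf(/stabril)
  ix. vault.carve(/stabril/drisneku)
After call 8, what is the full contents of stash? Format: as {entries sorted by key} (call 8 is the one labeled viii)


% tally.begin x→86
= 86
% tally.reciproc
= 1/86
% tally.minus x→55/6
= -1181/129
% tally.over x→9/13
= -15353/1161
% stash.bind k→fla v→ANS
= nil
% stash.bind k→kovot v→331
= nil
% tally.begin x→-65/7
= -65/7
% vault.scanf p→/stabril
= []
% vault.carve p→/stabril/drisneku
= ok

Answer: {fla=-15353/1161, kovot=331, tri=smuflip, zejaslog=2223-02-21}


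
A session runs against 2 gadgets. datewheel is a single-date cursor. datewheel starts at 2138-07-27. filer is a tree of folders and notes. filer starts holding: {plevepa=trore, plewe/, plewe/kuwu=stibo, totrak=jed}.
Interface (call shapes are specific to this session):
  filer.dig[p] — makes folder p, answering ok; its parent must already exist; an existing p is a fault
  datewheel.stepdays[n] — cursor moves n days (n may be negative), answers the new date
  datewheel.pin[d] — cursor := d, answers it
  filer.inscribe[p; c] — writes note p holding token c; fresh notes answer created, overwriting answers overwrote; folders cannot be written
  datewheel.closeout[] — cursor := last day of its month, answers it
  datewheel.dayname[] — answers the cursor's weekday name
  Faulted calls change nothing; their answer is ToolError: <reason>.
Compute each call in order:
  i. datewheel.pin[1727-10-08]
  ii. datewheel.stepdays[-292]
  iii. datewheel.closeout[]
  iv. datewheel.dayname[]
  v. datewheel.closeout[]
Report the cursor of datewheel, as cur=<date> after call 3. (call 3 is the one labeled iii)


Answer: cur=1726-12-31

Derivation:
# datewheel.pin(d: 1727-10-08) => 1727-10-08
# datewheel.stepdays(n: -292) => 1726-12-20
# datewheel.closeout() => 1726-12-31
# datewheel.dayname() => Tuesday
# datewheel.closeout() => 1726-12-31


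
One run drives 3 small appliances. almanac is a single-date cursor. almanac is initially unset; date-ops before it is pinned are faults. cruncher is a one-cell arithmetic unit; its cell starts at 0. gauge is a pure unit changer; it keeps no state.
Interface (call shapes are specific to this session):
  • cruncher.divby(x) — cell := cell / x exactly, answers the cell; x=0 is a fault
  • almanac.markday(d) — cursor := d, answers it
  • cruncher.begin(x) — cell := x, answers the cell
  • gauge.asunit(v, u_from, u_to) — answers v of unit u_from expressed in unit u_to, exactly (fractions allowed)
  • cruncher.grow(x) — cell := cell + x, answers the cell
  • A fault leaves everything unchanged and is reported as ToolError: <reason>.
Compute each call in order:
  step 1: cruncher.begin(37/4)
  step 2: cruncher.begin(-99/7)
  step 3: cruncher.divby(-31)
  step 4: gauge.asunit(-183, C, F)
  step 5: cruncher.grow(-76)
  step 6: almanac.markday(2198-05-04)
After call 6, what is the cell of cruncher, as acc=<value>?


Answer: acc=-16393/217

Derivation:
==> cruncher.begin(37/4)
<== 37/4
==> cruncher.begin(-99/7)
<== -99/7
==> cruncher.divby(-31)
<== 99/217
==> gauge.asunit(-183, C, F)
<== -1487/5
==> cruncher.grow(-76)
<== -16393/217
==> almanac.markday(2198-05-04)
<== 2198-05-04


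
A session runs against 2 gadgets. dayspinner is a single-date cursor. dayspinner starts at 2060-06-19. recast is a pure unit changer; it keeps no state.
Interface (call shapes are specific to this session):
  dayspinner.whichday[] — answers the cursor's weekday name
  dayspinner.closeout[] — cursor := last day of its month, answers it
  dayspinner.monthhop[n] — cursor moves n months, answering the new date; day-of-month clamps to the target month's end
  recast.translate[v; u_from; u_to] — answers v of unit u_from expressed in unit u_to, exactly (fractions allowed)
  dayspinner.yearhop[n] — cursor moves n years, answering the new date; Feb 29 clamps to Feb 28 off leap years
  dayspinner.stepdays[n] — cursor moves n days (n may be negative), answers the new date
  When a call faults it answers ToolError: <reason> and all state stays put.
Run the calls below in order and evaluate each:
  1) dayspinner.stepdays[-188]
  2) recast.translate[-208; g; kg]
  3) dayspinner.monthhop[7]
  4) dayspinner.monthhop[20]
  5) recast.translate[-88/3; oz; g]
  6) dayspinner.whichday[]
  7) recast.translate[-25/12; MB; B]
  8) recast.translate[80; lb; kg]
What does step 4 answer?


Do: dayspinner.stepdays[n='-188']
See: 2059-12-14
Do: recast.translate[v='-208'; u_from='g'; u_to='kg']
See: -26/125
Do: dayspinner.monthhop[n='7']
See: 2060-07-14
Do: dayspinner.monthhop[n='20']
See: 2062-03-14
Do: recast.translate[v='-88/3'; u_from='oz'; u_to='g']
See: -498951607/600000
Do: dayspinner.whichday[]
See: Tuesday
Do: recast.translate[v='-25/12'; u_from='MB'; u_to='B']
See: -6250000/3
Do: recast.translate[v='80'; u_from='lb'; u_to='kg']
See: 45359237/1250000

Answer: 2062-03-14


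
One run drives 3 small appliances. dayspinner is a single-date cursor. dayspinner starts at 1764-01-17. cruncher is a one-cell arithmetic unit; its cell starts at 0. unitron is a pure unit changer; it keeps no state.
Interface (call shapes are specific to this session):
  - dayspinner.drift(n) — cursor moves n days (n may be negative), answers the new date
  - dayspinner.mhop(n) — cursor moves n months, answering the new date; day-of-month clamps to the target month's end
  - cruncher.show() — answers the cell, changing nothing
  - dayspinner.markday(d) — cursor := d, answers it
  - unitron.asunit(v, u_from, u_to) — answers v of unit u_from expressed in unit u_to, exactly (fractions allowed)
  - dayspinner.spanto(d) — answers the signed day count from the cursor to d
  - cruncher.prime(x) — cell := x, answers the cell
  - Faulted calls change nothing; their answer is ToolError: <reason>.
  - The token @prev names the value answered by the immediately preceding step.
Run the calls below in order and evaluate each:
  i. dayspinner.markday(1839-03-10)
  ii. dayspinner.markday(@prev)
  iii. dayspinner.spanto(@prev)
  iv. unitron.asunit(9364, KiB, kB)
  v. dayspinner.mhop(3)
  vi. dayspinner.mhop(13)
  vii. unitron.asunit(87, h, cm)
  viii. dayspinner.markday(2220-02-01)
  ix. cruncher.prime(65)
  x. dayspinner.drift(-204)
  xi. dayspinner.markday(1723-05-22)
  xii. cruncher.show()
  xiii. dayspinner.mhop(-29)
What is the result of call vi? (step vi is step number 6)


Answer: 1840-07-10

Derivation:
Do: dayspinner.markday[d→1839-03-10]
See: 1839-03-10
Do: dayspinner.markday[d→@prev]
See: 1839-03-10
Do: dayspinner.spanto[d→@prev]
See: 0
Do: unitron.asunit[v→9364; u_from→KiB; u_to→kB]
See: 1198592/125
Do: dayspinner.mhop[n→3]
See: 1839-06-10
Do: dayspinner.mhop[n→13]
See: 1840-07-10
Do: unitron.asunit[v→87; u_from→h; u_to→cm]
See: ToolError: incompatible units
Do: dayspinner.markday[d→2220-02-01]
See: 2220-02-01
Do: cruncher.prime[x→65]
See: 65
Do: dayspinner.drift[n→-204]
See: 2219-07-12
Do: dayspinner.markday[d→1723-05-22]
See: 1723-05-22
Do: cruncher.show[]
See: 65
Do: dayspinner.mhop[n→-29]
See: 1720-12-22


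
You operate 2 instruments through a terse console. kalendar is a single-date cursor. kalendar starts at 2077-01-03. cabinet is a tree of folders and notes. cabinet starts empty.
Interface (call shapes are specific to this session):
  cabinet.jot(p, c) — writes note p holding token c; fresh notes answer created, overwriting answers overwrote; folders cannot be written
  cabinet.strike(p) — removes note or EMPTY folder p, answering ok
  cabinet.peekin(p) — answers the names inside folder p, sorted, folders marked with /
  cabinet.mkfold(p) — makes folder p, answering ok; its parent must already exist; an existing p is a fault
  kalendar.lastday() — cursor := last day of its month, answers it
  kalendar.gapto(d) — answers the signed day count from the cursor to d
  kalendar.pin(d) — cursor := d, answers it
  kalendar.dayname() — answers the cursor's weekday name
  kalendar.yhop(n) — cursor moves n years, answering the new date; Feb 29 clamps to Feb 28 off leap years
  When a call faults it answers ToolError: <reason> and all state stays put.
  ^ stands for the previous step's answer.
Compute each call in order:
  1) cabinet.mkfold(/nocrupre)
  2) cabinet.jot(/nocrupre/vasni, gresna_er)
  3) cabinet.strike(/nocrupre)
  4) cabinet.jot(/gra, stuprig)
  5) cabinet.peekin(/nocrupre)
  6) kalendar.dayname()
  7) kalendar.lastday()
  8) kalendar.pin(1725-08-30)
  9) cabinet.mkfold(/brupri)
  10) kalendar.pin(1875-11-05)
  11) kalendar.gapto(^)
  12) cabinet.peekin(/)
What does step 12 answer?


I call cabinet.mkfold on p: /nocrupre, → ok.
I try cabinet.jot on p: /nocrupre/vasni, c: gresna_er, and observe created.
I try cabinet.strike on p: /nocrupre, — result: ToolError: not empty.
Then cabinet.jot on p: /gra, c: stuprig, which returns created.
Next I call cabinet.peekin on p: /nocrupre, and get [vasni].
Invoking kalendar.dayname: Sunday.
Using kalendar.lastday(): 2077-01-31.
I invoke kalendar.pin on d: 1725-08-30, and observe 1725-08-30.
Next I call cabinet.mkfold on p: /brupri, and get ok.
Next I call kalendar.pin on d: 1875-11-05, and get 1875-11-05.
Using kalendar.gapto on d: ^, — result: 0.
Now I run cabinet.peekin on p: /, → [brupri/, gra, nocrupre/].

Answer: [brupri/, gra, nocrupre/]


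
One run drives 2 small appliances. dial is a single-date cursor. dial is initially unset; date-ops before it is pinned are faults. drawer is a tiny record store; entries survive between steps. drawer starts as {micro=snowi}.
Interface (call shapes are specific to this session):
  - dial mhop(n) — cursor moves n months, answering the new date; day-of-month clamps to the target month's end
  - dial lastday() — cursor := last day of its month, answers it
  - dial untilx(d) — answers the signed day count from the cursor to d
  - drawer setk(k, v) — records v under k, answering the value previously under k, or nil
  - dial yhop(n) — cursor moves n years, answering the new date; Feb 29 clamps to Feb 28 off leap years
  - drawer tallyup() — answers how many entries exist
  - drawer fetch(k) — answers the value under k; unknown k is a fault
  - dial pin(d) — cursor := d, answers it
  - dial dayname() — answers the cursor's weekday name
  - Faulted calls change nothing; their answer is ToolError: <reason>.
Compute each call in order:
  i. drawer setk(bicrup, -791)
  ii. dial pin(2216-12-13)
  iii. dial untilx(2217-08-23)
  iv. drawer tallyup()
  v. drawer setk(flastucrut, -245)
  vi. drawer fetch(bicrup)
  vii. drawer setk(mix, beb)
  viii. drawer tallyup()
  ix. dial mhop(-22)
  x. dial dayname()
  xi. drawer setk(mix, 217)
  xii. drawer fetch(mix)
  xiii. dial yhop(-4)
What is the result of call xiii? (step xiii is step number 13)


~$ drawer setk k=bicrup v=-791
:: nil
~$ dial pin d=2216-12-13
:: 2216-12-13
~$ dial untilx d=2217-08-23
:: 253
~$ drawer tallyup
:: 2
~$ drawer setk k=flastucrut v=-245
:: nil
~$ drawer fetch k=bicrup
:: -791
~$ drawer setk k=mix v=beb
:: nil
~$ drawer tallyup
:: 4
~$ dial mhop n=-22
:: 2215-02-13
~$ dial dayname
:: Monday
~$ drawer setk k=mix v=217
:: beb
~$ drawer fetch k=mix
:: 217
~$ dial yhop n=-4
:: 2211-02-13

Answer: 2211-02-13


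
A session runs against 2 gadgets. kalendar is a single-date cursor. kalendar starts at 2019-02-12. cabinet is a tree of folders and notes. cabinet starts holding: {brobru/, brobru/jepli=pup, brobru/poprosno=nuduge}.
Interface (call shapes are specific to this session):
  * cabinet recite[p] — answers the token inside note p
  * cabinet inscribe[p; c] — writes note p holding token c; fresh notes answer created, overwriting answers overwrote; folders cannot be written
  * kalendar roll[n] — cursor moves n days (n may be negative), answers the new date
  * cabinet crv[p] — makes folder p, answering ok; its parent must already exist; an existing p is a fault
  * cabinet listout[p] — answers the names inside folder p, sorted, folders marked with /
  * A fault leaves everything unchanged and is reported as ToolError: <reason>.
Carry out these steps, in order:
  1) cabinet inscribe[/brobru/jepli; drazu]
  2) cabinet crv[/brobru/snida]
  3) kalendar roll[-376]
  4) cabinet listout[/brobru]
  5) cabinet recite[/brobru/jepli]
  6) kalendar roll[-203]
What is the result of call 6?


Answer: 2017-07-13

Derivation:
>>> cabinet inscribe /brobru/jepli drazu
:: overwrote
>>> cabinet crv /brobru/snida
:: ok
>>> kalendar roll -376
:: 2018-02-01
>>> cabinet listout /brobru
:: [jepli, poprosno, snida/]
>>> cabinet recite /brobru/jepli
:: drazu
>>> kalendar roll -203
:: 2017-07-13


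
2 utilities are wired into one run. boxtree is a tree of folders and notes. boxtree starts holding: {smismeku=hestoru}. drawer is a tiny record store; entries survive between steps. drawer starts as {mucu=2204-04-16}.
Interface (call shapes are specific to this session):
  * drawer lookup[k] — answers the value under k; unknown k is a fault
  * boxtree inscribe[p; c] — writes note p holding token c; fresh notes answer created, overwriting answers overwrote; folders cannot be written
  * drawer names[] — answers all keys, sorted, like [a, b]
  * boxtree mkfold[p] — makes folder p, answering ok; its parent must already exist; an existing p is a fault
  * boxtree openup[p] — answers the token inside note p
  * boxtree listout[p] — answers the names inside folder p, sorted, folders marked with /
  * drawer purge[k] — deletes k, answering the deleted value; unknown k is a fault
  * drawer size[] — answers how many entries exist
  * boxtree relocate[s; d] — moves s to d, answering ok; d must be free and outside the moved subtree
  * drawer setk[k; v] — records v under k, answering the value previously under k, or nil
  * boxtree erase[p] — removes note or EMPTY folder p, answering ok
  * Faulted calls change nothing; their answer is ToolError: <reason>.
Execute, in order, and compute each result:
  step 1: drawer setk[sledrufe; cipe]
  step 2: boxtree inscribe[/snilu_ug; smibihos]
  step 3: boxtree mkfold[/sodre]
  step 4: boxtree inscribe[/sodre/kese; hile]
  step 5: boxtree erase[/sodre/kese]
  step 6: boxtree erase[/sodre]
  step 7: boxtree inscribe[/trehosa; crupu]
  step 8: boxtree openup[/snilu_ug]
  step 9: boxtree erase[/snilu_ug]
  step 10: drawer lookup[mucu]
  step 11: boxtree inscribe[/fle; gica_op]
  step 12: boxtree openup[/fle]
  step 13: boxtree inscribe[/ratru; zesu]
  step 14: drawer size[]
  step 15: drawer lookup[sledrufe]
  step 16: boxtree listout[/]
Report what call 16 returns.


Answer: [fle, ratru, smismeku, trehosa]

Derivation:
# drawer setk(k→sledrufe, v→cipe) -> nil
# boxtree inscribe(p→/snilu_ug, c→smibihos) -> created
# boxtree mkfold(p→/sodre) -> ok
# boxtree inscribe(p→/sodre/kese, c→hile) -> created
# boxtree erase(p→/sodre/kese) -> ok
# boxtree erase(p→/sodre) -> ok
# boxtree inscribe(p→/trehosa, c→crupu) -> created
# boxtree openup(p→/snilu_ug) -> smibihos
# boxtree erase(p→/snilu_ug) -> ok
# drawer lookup(k→mucu) -> 2204-04-16
# boxtree inscribe(p→/fle, c→gica_op) -> created
# boxtree openup(p→/fle) -> gica_op
# boxtree inscribe(p→/ratru, c→zesu) -> created
# drawer size() -> 2
# drawer lookup(k→sledrufe) -> cipe
# boxtree listout(p→/) -> [fle, ratru, smismeku, trehosa]


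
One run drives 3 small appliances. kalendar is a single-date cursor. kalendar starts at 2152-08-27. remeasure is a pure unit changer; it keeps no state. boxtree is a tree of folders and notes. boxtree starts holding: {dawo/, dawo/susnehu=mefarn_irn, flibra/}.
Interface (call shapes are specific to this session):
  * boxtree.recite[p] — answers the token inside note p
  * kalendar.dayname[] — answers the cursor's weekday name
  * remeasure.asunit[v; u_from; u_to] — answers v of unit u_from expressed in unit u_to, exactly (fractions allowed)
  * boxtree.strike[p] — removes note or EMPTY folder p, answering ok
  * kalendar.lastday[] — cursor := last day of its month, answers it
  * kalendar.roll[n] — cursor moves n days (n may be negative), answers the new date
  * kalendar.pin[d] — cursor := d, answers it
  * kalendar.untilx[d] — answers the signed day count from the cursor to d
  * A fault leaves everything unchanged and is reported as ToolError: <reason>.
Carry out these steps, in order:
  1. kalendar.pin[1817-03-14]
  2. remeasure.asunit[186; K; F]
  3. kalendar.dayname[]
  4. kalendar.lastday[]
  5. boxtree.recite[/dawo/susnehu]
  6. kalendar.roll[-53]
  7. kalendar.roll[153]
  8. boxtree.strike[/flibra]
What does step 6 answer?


Using pin using 1817-03-14, — result: 1817-03-14.
I use asunit using 186, K, F, and observe -12487/100.
Invoking dayname, which returns Friday.
Now I run lastday(), and observe 1817-03-31.
Using recite using /dawo/susnehu, yielding mefarn_irn.
Next I call roll using -53, and see 1817-02-06.
I use roll using 153, and see 1817-07-09.
Using strike using /flibra, which returns ok.

Answer: 1817-02-06
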